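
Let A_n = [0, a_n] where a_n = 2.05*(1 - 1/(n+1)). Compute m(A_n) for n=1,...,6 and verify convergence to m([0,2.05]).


By continuity of measure from below: if A_n increases to A, then m(A_n) -> m(A).
Here A = [0, 2.05], so m(A) = 2.05
Step 1: a_1 = 2.05*(1 - 1/2) = 1.025, m(A_1) = 1.025
Step 2: a_2 = 2.05*(1 - 1/3) = 1.3667, m(A_2) = 1.3667
Step 3: a_3 = 2.05*(1 - 1/4) = 1.5375, m(A_3) = 1.5375
Step 4: a_4 = 2.05*(1 - 1/5) = 1.64, m(A_4) = 1.64
Step 5: a_5 = 2.05*(1 - 1/6) = 1.7083, m(A_5) = 1.7083
Step 6: a_6 = 2.05*(1 - 1/7) = 1.7571, m(A_6) = 1.7571
Limit: m(A_n) -> m([0,2.05]) = 2.05


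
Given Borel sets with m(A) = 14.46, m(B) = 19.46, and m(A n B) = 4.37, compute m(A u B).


By inclusion-exclusion: m(A u B) = m(A) + m(B) - m(A n B)
= 14.46 + 19.46 - 4.37
= 29.55


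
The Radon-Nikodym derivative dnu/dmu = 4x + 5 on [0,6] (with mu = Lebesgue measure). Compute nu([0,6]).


nu(A) = integral_A (dnu/dmu) dmu = integral_0^6 (4x + 5) dx
Step 1: Antiderivative F(x) = (4/2)x^2 + 5x
Step 2: F(6) = (4/2)*6^2 + 5*6 = 72 + 30 = 102
Step 3: F(0) = (4/2)*0^2 + 5*0 = 0.0 + 0 = 0.0
Step 4: nu([0,6]) = F(6) - F(0) = 102 - 0.0 = 102


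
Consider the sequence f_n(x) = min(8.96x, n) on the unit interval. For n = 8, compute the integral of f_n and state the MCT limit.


f(x) = 8.96x on [0,1]; f_n(x) = min(8.96x, n). At n = 8:
Step 1: f(x) reaches 8 at x = 8/8.96 = 0.892857
Step 2: integral(f_8) = integral(8.96x, 0, 0.892857) + integral(8, 0.892857, 1)
       = 8.96*0.892857^2/2 + 8*(1 - 0.892857)
       = 3.571429 + 0.857143
       = 4.428571
Step 3: As n -> infinity, f_n increases to f, so by MCT integral(f_n) -> integral(f) = 8.96/2 = 4.48.
Convergence: integral(f_8) = 4.428571 -> 4.48 as n -> infinity


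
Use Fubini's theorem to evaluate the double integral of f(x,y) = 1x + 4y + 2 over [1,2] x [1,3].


By Fubini, integrate in x first, then y.
Step 1: Fix y, integrate over x in [1,2]:
  integral(1x + 4y + 2, x=1..2)
  = 1*(2^2 - 1^2)/2 + (4y + 2)*(2 - 1)
  = 1.5 + (4y + 2)*1
  = 1.5 + 4y + 2
  = 3.5 + 4y
Step 2: Integrate over y in [1,3]:
  integral(3.5 + 4y, y=1..3)
  = 3.5*2 + 4*(3^2 - 1^2)/2
  = 7 + 16
  = 23


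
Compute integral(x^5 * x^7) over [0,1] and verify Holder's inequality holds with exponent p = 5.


Step 1: Exact integral of f*g = integral(x^12, 0, 1) = 1/13
     = 0.076923
Step 2: Holder bound with p=5, q=1.25:
  ||f||_p = (integral x^25 dx)^(1/5) = (1/26)^(1/5) = 0.521201
  ||g||_q = (integral x^8.75 dx)^(1/1.25) = (1/9.75)^(1/1.25) = 0.161732
Step 3: Holder bound = ||f||_p * ||g||_q = 0.521201 * 0.161732 = 0.084295
Verification: 0.076923 <= 0.084295 (Holder holds)


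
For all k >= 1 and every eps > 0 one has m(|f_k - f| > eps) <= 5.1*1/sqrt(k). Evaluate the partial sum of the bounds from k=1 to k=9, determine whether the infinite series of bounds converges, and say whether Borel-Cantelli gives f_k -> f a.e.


Step 1: List the terms 5.1*1/sqrt(k) for k = 1 to 9:
  k=1: 5.1
  k=2: 3.606245
  k=3: 2.944486
  k=4: 2.55
  k=5: 2.280789
  k=6: 2.082066
  k=7: 1.927619
  k=8: 1.803122
  k=9: 1.7
Step 2: Partial sum = 5.1 + 3.606245 + 2.944486 + 2.55 + 2.280789 + 2.082066 + 1.927619 + 1.803122 + 1.7
     = 23.994328
Step 3: The full series sum_(k>=1) 5.1*1/sqrt(k) diverges (p-series with p = 1/2 <= 1; a nonzero constant multiple of a divergent series diverges).
Step 4: The (first) Borel-Cantelli lemma requires a summable sequence of measures, so it does not apply here;
        from this bound alone no conclusion about a.e. convergence can be drawn (convergence in measure still
        gives an a.e.-convergent subsequence, but not a.e. convergence of the whole sequence).
Conclusion: series diverges; Borel-Cantelli is inconclusive about a.e. convergence of f_k.


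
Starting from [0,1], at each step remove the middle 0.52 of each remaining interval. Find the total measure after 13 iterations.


Step 1: At each step, fraction remaining = 1 - 0.52 = 0.48
Step 2: After 13 steps, measure = (0.48)^13
Result = 7.180192e-05


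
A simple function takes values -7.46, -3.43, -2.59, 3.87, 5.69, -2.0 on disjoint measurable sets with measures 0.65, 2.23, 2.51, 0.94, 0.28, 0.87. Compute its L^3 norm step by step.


Step 1: Compute |f_i|^3 for each value:
  |-7.46|^3 = 415.160936
  |-3.43|^3 = 40.353607
  |-2.59|^3 = 17.373979
  |3.87|^3 = 57.960603
  |5.69|^3 = 184.220009
  |-2.0|^3 = 8
Step 2: Multiply by measures and sum:
  415.160936 * 0.65 = 269.854608
  40.353607 * 2.23 = 89.988544
  17.373979 * 2.51 = 43.608687
  57.960603 * 0.94 = 54.482967
  184.220009 * 0.28 = 51.581603
  8 * 0.87 = 6.96
Sum = 269.854608 + 89.988544 + 43.608687 + 54.482967 + 51.581603 + 6.96 = 516.476409
Step 3: Take the p-th root:
||f||_3 = (516.476409)^(1/3) = 8.023247


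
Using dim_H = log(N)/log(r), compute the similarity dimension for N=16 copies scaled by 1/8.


For a self-similar set with N copies scaled by 1/r:
dim_H = log(N)/log(r) = log(16)/log(8)
= 2.772589/2.079442
= 1.333333


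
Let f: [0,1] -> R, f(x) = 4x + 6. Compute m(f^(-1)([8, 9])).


f^(-1)([8, 9]) = {x : 8 <= 4x + 6 <= 9}
Solving: (8 - 6)/4 <= x <= (9 - 6)/4
= [0.5, 0.75]
Intersecting with [0,1]: [0.5, 0.75]
Measure = 0.75 - 0.5 = 0.25


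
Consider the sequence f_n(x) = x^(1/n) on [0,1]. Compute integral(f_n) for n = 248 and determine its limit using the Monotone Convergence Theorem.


At n = 248: f_248(x) = x^(1/248).
Step 1: integral(x^(1/248), 0, 1) = [x^(1/248+1) / (1/248+1)] from 0 to 1
     = 1 / (1/248 + 1) = 1 / ((248+1)/248) = 248/(248+1)
     = 248/249 = 0.995984
Step 2: As n -> infinity, f_n(x) = x^(1/n) -> 1 for x in (0,1], and f_n is increasing in n.
By MCT, lim_n integral(f_n) = integral(lim_n f_n) = integral(1, 0, 1) = 1.
Step 3: Verify convergence: 248/249 = 0.995984 -> 1


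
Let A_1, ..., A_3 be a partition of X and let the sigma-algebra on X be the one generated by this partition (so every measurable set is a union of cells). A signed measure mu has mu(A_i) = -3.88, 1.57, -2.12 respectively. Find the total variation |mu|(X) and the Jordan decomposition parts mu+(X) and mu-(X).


Step 1: Every measurable set is a union of atoms (the cells / points), so a Hahn decomposition is
  obtained by grouping atoms by sign: P = union of atoms with mu > 0, N = union of the remaining atoms.
  Atoms in P (indices): 2;  atoms in N (indices): 1, 3
  Positive values: 1.57
  Negative values: -3.88, -2.12
Step 2: mu+(X) = mu(P) = sum of positive atom values = 1.57
Step 3: mu-(X) = -mu(N) = sum of |negative atom values| = 6
Step 4: |mu|(X) = mu+(X) + mu-(X) = 1.57 + 6 = 7.57


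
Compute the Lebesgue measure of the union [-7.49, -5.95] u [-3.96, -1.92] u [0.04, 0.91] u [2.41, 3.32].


For pairwise disjoint intervals, m(union) = sum of lengths.
= (-5.95 - -7.49) + (-1.92 - -3.96) + (0.91 - 0.04) + (3.32 - 2.41)
= 1.54 + 2.04 + 0.87 + 0.91
= 5.36


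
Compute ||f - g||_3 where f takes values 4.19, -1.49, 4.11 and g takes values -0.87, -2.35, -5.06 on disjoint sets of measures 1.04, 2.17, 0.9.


Step 1: Compute differences f_i - g_i:
  4.19 - -0.87 = 5.06
  -1.49 - -2.35 = 0.86
  4.11 - -5.06 = 9.17
Step 2: Compute |diff|^3 * measure for each set:
  |5.06|^3 * 1.04 = 129.554216 * 1.04 = 134.736385
  |0.86|^3 * 2.17 = 0.636056 * 2.17 = 1.380242
  |9.17|^3 * 0.9 = 771.095213 * 0.9 = 693.985692
Step 3: Sum = 830.102318
Step 4: ||f-g||_3 = (830.102318)^(1/3) = 9.398183


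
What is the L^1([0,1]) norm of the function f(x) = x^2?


Step 1: ||f||_1 = (integral_0^1 |x^2|^1 dx)^(1/1)
     = (integral_0^1 x^2 dx)^(1/1)
Step 2: integral_0^1 x^2 dx = [x^3/(3)] from 0 to 1 = 1^3/3
     = 1/3 = 0.333333
Step 3: ||f||_1 = (0.333333)^(1/1) = 0.333333


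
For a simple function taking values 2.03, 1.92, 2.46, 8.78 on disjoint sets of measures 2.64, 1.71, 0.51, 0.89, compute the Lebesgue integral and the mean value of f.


Step 1: Integral = sum(value_i * measure_i)
= 2.03*2.64 + 1.92*1.71 + 2.46*0.51 + 8.78*0.89
= 5.3592 + 3.2832 + 1.2546 + 7.8142
= 17.7112
Step 2: Total measure of domain = 2.64 + 1.71 + 0.51 + 0.89 = 5.75
Step 3: Average value = 17.7112 / 5.75 = 3.080209


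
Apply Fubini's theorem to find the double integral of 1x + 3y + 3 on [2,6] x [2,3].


By Fubini, integrate in x first, then y.
Step 1: Fix y, integrate over x in [2,6]:
  integral(1x + 3y + 3, x=2..6)
  = 1*(6^2 - 2^2)/2 + (3y + 3)*(6 - 2)
  = 16 + (3y + 3)*4
  = 16 + 12y + 12
  = 28 + 12y
Step 2: Integrate over y in [2,3]:
  integral(28 + 12y, y=2..3)
  = 28*1 + 12*(3^2 - 2^2)/2
  = 28 + 30
  = 58


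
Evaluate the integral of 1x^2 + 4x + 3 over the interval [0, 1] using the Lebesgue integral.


The Lebesgue integral of a Riemann-integrable function agrees with the Riemann integral.
Antiderivative F(x) = (1/3)x^3 + (4/2)x^2 + 3x
F(1) = (1/3)*1^3 + (4/2)*1^2 + 3*1
     = (1/3)*1 + (4/2)*1 + 3*1
     = 0.333333 + 2 + 3
     = 5.333333
F(0) = 0.0
Integral = F(1) - F(0) = 5.333333 - 0.0 = 5.333333


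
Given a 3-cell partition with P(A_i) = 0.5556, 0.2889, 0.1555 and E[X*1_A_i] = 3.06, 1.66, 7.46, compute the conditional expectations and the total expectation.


For each cell A_i: E[X|A_i] = E[X*1_A_i] / P(A_i)
Step 1: E[X|A_1] = 3.06 / 0.5556 = 5.507559
Step 2: E[X|A_2] = 1.66 / 0.2889 = 5.745933
Step 3: E[X|A_3] = 7.46 / 0.1555 = 47.974277
Verification: E[X] = sum E[X*1_A_i] = 3.06 + 1.66 + 7.46 = 12.18


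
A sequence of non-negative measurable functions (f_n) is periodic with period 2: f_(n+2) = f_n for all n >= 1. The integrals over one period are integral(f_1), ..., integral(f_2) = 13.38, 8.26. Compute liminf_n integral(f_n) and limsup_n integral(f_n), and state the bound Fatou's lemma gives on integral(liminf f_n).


The sequence (integral(f_n)) is periodic with period 2, repeating the values 13.38, 8.26 indefinitely.
Step 1: For a periodic sequence, every tail (a_m, a_(m+1), ...) contains all 2 period values infinitely often.
Step 2: Hence inf of every tail = min of the period values = min(13.38, 8.26) = 8.26.
        liminf_n integral(f_n) = sup over m of (inf of tail from m) = 8.26.
Step 3: Similarly sup of every tail = max of the period values = 13.38.
        limsup_n integral(f_n) = 13.38.
Step 4: Fatou's lemma: integral(liminf_n f_n) <= liminf_n integral(f_n) = 8.26.
        So the integral of the pointwise liminf is at most 8.26.


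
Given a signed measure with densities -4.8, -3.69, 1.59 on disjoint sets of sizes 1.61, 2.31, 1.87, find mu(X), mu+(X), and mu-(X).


Step 1: Compute signed measure on each set:
  Set 1: -4.8 * 1.61 = -7.728
  Set 2: -3.69 * 2.31 = -8.5239
  Set 3: 1.59 * 1.87 = 2.9733
Step 2: Total signed measure = (-7.728) + (-8.5239) + (2.9733)
     = -13.2786
Step 3: Positive part mu+(X) = sum of positive contributions = 2.9733
Step 4: Negative part mu-(X) = |sum of negative contributions| = 16.2519


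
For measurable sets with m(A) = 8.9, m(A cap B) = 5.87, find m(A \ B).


m(A \ B) = m(A) - m(A n B)
= 8.9 - 5.87
= 3.03


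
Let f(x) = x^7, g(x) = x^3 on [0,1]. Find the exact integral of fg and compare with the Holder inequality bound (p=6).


Step 1: Exact integral of f*g = integral(x^10, 0, 1) = 1/11
     = 0.090909
Step 2: Holder bound with p=6, q=1.2:
  ||f||_p = (integral x^42 dx)^(1/6) = (1/43)^(1/6) = 0.534263
  ||g||_q = (integral x^3.6 dx)^(1/1.2) = (1/4.6)^(1/1.2) = 0.280351
Step 3: Holder bound = ||f||_p * ||g||_q = 0.534263 * 0.280351 = 0.149781
Verification: 0.090909 <= 0.149781 (Holder holds)


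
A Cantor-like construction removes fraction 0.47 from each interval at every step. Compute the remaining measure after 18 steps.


Step 1: At each step, fraction remaining = 1 - 0.47 = 0.53
Step 2: After 18 steps, measure = (0.53)^18
Result = 1.088844e-05


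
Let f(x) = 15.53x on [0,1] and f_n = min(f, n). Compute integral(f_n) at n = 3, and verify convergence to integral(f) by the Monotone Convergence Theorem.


f(x) = 15.53x on [0,1]; f_n(x) = min(15.53x, n). At n = 3:
Step 1: f(x) reaches 3 at x = 3/15.53 = 0.193175
Step 2: integral(f_3) = integral(15.53x, 0, 0.193175) + integral(3, 0.193175, 1)
       = 15.53*0.193175^2/2 + 3*(1 - 0.193175)
       = 0.289762 + 2.420476
       = 2.710238
Step 3: As n -> infinity, f_n increases to f, so by MCT integral(f_n) -> integral(f) = 15.53/2 = 7.765.
Convergence: integral(f_3) = 2.710238 -> 7.765 as n -> infinity


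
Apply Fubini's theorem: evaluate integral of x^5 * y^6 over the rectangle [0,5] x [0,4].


By Fubini's theorem, the double integral factors as a product of single integrals:
Step 1: integral_0^5 x^5 dx = [x^6/6] from 0 to 5
     = 5^6/6 = 2604.166667
Step 2: integral_0^4 y^6 dy = [y^7/7] from 0 to 4
     = 4^7/7 = 2340.571429
Step 3: Double integral = 2604.166667 * 2340.571429 = 6.095238e+06


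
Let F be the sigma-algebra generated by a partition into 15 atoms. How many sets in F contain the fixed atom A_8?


Each element of F is a union of some subset S of the 15 atoms.
The element contains A_8 iff A_8 is in S.
So we count subsets S of {A_1,...,A_15} with A_8 in S: choose freely among the other 14 atoms.
Count = 2^(15-1) = 2^14 = 16384.


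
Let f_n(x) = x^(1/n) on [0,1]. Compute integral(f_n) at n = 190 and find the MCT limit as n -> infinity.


At n = 190: f_190(x) = x^(1/190).
Step 1: integral(x^(1/190), 0, 1) = [x^(1/190+1) / (1/190+1)] from 0 to 1
     = 1 / (1/190 + 1) = 1 / ((190+1)/190) = 190/(190+1)
     = 190/191 = 0.994764
Step 2: As n -> infinity, f_n(x) = x^(1/n) -> 1 for x in (0,1], and f_n is increasing in n.
By MCT, lim_n integral(f_n) = integral(lim_n f_n) = integral(1, 0, 1) = 1.
Step 3: Verify convergence: 190/191 = 0.994764 -> 1


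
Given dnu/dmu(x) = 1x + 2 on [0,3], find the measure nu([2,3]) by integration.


nu(A) = integral_A (dnu/dmu) dmu = integral_2^3 (1x + 2) dx
Step 1: Antiderivative F(x) = (1/2)x^2 + 2x
Step 2: F(3) = (1/2)*3^2 + 2*3 = 4.5 + 6 = 10.5
Step 3: F(2) = (1/2)*2^2 + 2*2 = 2 + 4 = 6
Step 4: nu([2,3]) = F(3) - F(2) = 10.5 - 6 = 4.5


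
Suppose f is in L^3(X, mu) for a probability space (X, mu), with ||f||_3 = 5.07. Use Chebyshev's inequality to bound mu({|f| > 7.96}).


Chebyshev/Markov inequality: mu(|f| > eps) <= (||f||_p / eps)^p
Step 1: ||f||_3 / eps = 5.07 / 7.96 = 0.636935
Step 2: Raise to power p = 3:
  (0.636935)^3 = 0.258395
Step 3: Therefore mu(|f| > 7.96) <= 0.258395


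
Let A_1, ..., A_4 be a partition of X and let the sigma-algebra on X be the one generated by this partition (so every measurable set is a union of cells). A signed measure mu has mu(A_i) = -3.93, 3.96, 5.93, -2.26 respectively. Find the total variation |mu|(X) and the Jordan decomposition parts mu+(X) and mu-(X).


Step 1: Every measurable set is a union of atoms (the cells / points), so a Hahn decomposition is
  obtained by grouping atoms by sign: P = union of atoms with mu > 0, N = union of the remaining atoms.
  Atoms in P (indices): 2, 3;  atoms in N (indices): 1, 4
  Positive values: 3.96, 5.93
  Negative values: -3.93, -2.26
Step 2: mu+(X) = mu(P) = sum of positive atom values = 9.89
Step 3: mu-(X) = -mu(N) = sum of |negative atom values| = 6.19
Step 4: |mu|(X) = mu+(X) + mu-(X) = 9.89 + 6.19 = 16.08


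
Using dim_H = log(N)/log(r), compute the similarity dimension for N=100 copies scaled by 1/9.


For a self-similar set with N copies scaled by 1/r:
dim_H = log(N)/log(r) = log(100)/log(9)
= 4.60517/2.197225
= 2.095903


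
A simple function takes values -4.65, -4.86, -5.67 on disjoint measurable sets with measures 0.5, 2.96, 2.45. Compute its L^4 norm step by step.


Step 1: Compute |f_i|^4 for each value:
  |-4.65|^4 = 467.532506
  |-4.86|^4 = 557.885504
  |-5.67|^4 = 1033.551771
Step 2: Multiply by measures and sum:
  467.532506 * 0.5 = 233.766253
  557.885504 * 2.96 = 1651.341092
  1033.551771 * 2.45 = 2532.201839
Sum = 233.766253 + 1651.341092 + 2532.201839 = 4417.309185
Step 3: Take the p-th root:
||f||_4 = (4417.309185)^(1/4) = 8.152475


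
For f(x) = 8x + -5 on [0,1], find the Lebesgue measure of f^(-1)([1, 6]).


f^(-1)([1, 6]) = {x : 1 <= 8x + -5 <= 6}
Solving: (1 - -5)/8 <= x <= (6 - -5)/8
= [0.75, 1.375]
Intersecting with [0,1]: [0.75, 1]
Measure = 1 - 0.75 = 0.25


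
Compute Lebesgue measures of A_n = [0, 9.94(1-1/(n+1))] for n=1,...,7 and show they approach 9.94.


By continuity of measure from below: if A_n increases to A, then m(A_n) -> m(A).
Here A = [0, 9.94], so m(A) = 9.94
Step 1: a_1 = 9.94*(1 - 1/2) = 4.97, m(A_1) = 4.97
Step 2: a_2 = 9.94*(1 - 1/3) = 6.6267, m(A_2) = 6.6267
Step 3: a_3 = 9.94*(1 - 1/4) = 7.455, m(A_3) = 7.455
Step 4: a_4 = 9.94*(1 - 1/5) = 7.952, m(A_4) = 7.952
Step 5: a_5 = 9.94*(1 - 1/6) = 8.2833, m(A_5) = 8.2833
Step 6: a_6 = 9.94*(1 - 1/7) = 8.52, m(A_6) = 8.52
Step 7: a_7 = 9.94*(1 - 1/8) = 8.6975, m(A_7) = 8.6975
Limit: m(A_n) -> m([0,9.94]) = 9.94


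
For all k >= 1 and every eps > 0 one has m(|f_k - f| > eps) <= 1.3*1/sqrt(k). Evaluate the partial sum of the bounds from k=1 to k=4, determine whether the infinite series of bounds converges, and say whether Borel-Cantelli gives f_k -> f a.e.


Step 1: List the terms 1.3*1/sqrt(k) for k = 1 to 4:
  k=1: 1.3
  k=2: 0.919239
  k=3: 0.750555
  k=4: 0.65
Step 2: Partial sum = 1.3 + 0.919239 + 0.750555 + 0.65
     = 3.619794
Step 3: The full series sum_(k>=1) 1.3*1/sqrt(k) diverges (p-series with p = 1/2 <= 1; a nonzero constant multiple of a divergent series diverges).
Step 4: The (first) Borel-Cantelli lemma requires a summable sequence of measures, so it does not apply here;
        from this bound alone no conclusion about a.e. convergence can be drawn (convergence in measure still
        gives an a.e.-convergent subsequence, but not a.e. convergence of the whole sequence).
Conclusion: series diverges; Borel-Cantelli is inconclusive about a.e. convergence of f_k.


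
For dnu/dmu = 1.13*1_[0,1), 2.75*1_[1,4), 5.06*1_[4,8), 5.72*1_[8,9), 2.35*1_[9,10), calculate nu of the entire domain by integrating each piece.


Integrate each piece of the Radon-Nikodym derivative:
Step 1: integral_0^1 1.13 dx = 1.13*(1-0) = 1.13*1 = 1.13
Step 2: integral_1^4 2.75 dx = 2.75*(4-1) = 2.75*3 = 8.25
Step 3: integral_4^8 5.06 dx = 5.06*(8-4) = 5.06*4 = 20.24
Step 4: integral_8^9 5.72 dx = 5.72*(9-8) = 5.72*1 = 5.72
Step 5: integral_9^10 2.35 dx = 2.35*(10-9) = 2.35*1 = 2.35
Total: 1.13 + 8.25 + 20.24 + 5.72 + 2.35 = 37.69


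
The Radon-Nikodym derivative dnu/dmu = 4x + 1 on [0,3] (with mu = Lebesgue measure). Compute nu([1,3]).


nu(A) = integral_A (dnu/dmu) dmu = integral_1^3 (4x + 1) dx
Step 1: Antiderivative F(x) = (4/2)x^2 + 1x
Step 2: F(3) = (4/2)*3^2 + 1*3 = 18 + 3 = 21
Step 3: F(1) = (4/2)*1^2 + 1*1 = 2 + 1 = 3
Step 4: nu([1,3]) = F(3) - F(1) = 21 - 3 = 18


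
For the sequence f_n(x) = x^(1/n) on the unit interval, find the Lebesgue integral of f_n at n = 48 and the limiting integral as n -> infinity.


At n = 48: f_48(x) = x^(1/48).
Step 1: integral(x^(1/48), 0, 1) = [x^(1/48+1) / (1/48+1)] from 0 to 1
     = 1 / (1/48 + 1) = 1 / ((48+1)/48) = 48/(48+1)
     = 48/49 = 0.979592
Step 2: As n -> infinity, f_n(x) = x^(1/n) -> 1 for x in (0,1], and f_n is increasing in n.
By MCT, lim_n integral(f_n) = integral(lim_n f_n) = integral(1, 0, 1) = 1.
Step 3: Verify convergence: 48/49 = 0.979592 -> 1


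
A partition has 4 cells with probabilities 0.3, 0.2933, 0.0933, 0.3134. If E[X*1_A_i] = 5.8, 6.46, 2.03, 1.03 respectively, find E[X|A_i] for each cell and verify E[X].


For each cell A_i: E[X|A_i] = E[X*1_A_i] / P(A_i)
Step 1: E[X|A_1] = 5.8 / 0.3 = 19.333333
Step 2: E[X|A_2] = 6.46 / 0.2933 = 22.02523
Step 3: E[X|A_3] = 2.03 / 0.0933 = 21.757771
Step 4: E[X|A_4] = 1.03 / 0.3134 = 3.286535
Verification: E[X] = sum E[X*1_A_i] = 5.8 + 6.46 + 2.03 + 1.03 = 15.32


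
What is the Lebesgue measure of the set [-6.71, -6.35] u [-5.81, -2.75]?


For pairwise disjoint intervals, m(union) = sum of lengths.
= (-6.35 - -6.71) + (-2.75 - -5.81)
= 0.36 + 3.06
= 3.42


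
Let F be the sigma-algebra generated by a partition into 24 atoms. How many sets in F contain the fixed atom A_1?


Each element of F is a union of some subset S of the 24 atoms.
The element contains A_1 iff A_1 is in S.
So we count subsets S of {A_1,...,A_24} with A_1 in S: choose freely among the other 23 atoms.
Count = 2^(24-1) = 2^23 = 8388608.


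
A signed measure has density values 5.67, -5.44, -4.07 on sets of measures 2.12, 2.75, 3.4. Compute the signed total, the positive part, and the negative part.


Step 1: Compute signed measure on each set:
  Set 1: 5.67 * 2.12 = 12.0204
  Set 2: -5.44 * 2.75 = -14.96
  Set 3: -4.07 * 3.4 = -13.838
Step 2: Total signed measure = (12.0204) + (-14.96) + (-13.838)
     = -16.7776
Step 3: Positive part mu+(X) = sum of positive contributions = 12.0204
Step 4: Negative part mu-(X) = |sum of negative contributions| = 28.798


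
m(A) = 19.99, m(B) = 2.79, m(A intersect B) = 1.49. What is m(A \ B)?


m(A \ B) = m(A) - m(A n B)
= 19.99 - 1.49
= 18.5


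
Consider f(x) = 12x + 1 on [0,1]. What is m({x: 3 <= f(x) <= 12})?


f^(-1)([3, 12]) = {x : 3 <= 12x + 1 <= 12}
Solving: (3 - 1)/12 <= x <= (12 - 1)/12
= [0.166667, 0.916667]
Intersecting with [0,1]: [0.166667, 0.916667]
Measure = 0.916667 - 0.166667 = 0.75


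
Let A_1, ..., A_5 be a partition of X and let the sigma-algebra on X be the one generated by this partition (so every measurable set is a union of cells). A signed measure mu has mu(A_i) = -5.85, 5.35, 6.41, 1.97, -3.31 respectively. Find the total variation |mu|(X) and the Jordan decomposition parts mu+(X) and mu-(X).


Step 1: Every measurable set is a union of atoms (the cells / points), so a Hahn decomposition is
  obtained by grouping atoms by sign: P = union of atoms with mu > 0, N = union of the remaining atoms.
  Atoms in P (indices): 2, 3, 4;  atoms in N (indices): 1, 5
  Positive values: 5.35, 6.41, 1.97
  Negative values: -5.85, -3.31
Step 2: mu+(X) = mu(P) = sum of positive atom values = 13.73
Step 3: mu-(X) = -mu(N) = sum of |negative atom values| = 9.16
Step 4: |mu|(X) = mu+(X) + mu-(X) = 13.73 + 9.16 = 22.89


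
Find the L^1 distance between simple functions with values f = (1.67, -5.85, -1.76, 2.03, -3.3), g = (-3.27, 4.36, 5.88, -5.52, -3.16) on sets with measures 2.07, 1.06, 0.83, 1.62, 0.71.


Step 1: Compute differences f_i - g_i:
  1.67 - -3.27 = 4.94
  -5.85 - 4.36 = -10.21
  -1.76 - 5.88 = -7.64
  2.03 - -5.52 = 7.55
  -3.3 - -3.16 = -0.14
Step 2: Compute |diff|^1 * measure for each set:
  |4.94|^1 * 2.07 = 4.94 * 2.07 = 10.2258
  |-10.21|^1 * 1.06 = 10.21 * 1.06 = 10.8226
  |-7.64|^1 * 0.83 = 7.64 * 0.83 = 6.3412
  |7.55|^1 * 1.62 = 7.55 * 1.62 = 12.231
  |-0.14|^1 * 0.71 = 0.14 * 0.71 = 0.0994
Step 3: Sum = 39.72
Step 4: ||f-g||_1 = (39.72)^(1/1) = 39.72


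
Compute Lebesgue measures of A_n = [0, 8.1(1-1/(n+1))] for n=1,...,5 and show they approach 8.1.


By continuity of measure from below: if A_n increases to A, then m(A_n) -> m(A).
Here A = [0, 8.1], so m(A) = 8.1
Step 1: a_1 = 8.1*(1 - 1/2) = 4.05, m(A_1) = 4.05
Step 2: a_2 = 8.1*(1 - 1/3) = 5.4, m(A_2) = 5.4
Step 3: a_3 = 8.1*(1 - 1/4) = 6.075, m(A_3) = 6.075
Step 4: a_4 = 8.1*(1 - 1/5) = 6.48, m(A_4) = 6.48
Step 5: a_5 = 8.1*(1 - 1/6) = 6.75, m(A_5) = 6.75
Limit: m(A_n) -> m([0,8.1]) = 8.1


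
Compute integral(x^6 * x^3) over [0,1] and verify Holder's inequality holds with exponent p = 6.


Step 1: Exact integral of f*g = integral(x^9, 0, 1) = 1/10
     = 0.1
Step 2: Holder bound with p=6, q=1.2:
  ||f||_p = (integral x^36 dx)^(1/6) = (1/37)^(1/6) = 0.547814
  ||g||_q = (integral x^3.6 dx)^(1/1.2) = (1/4.6)^(1/1.2) = 0.280351
Step 3: Holder bound = ||f||_p * ||g||_q = 0.547814 * 0.280351 = 0.15358
Verification: 0.1 <= 0.15358 (Holder holds)


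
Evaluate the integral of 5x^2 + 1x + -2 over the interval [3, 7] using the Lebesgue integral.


The Lebesgue integral of a Riemann-integrable function agrees with the Riemann integral.
Antiderivative F(x) = (5/3)x^3 + (1/2)x^2 + -2x
F(7) = (5/3)*7^3 + (1/2)*7^2 + -2*7
     = (5/3)*343 + (1/2)*49 + -2*7
     = 571.666667 + 24.5 + -14
     = 582.166667
F(3) = 43.5
Integral = F(7) - F(3) = 582.166667 - 43.5 = 538.666667


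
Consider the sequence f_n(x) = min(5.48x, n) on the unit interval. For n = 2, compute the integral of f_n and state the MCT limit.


f(x) = 5.48x on [0,1]; f_n(x) = min(5.48x, n). At n = 2:
Step 1: f(x) reaches 2 at x = 2/5.48 = 0.364964
Step 2: integral(f_2) = integral(5.48x, 0, 0.364964) + integral(2, 0.364964, 1)
       = 5.48*0.364964^2/2 + 2*(1 - 0.364964)
       = 0.364964 + 1.270073
       = 1.635036
Step 3: As n -> infinity, f_n increases to f, so by MCT integral(f_n) -> integral(f) = 5.48/2 = 2.74.
Convergence: integral(f_2) = 1.635036 -> 2.74 as n -> infinity


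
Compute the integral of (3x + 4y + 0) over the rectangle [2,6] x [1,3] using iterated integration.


By Fubini, integrate in x first, then y.
Step 1: Fix y, integrate over x in [2,6]:
  integral(3x + 4y + 0, x=2..6)
  = 3*(6^2 - 2^2)/2 + (4y + 0)*(6 - 2)
  = 48 + (4y + 0)*4
  = 48 + 16y + 0
  = 48 + 16y
Step 2: Integrate over y in [1,3]:
  integral(48 + 16y, y=1..3)
  = 48*2 + 16*(3^2 - 1^2)/2
  = 96 + 64
  = 160


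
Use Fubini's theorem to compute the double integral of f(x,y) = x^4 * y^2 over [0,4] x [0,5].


By Fubini's theorem, the double integral factors as a product of single integrals:
Step 1: integral_0^4 x^4 dx = [x^5/5] from 0 to 4
     = 4^5/5 = 204.8
Step 2: integral_0^5 y^2 dy = [y^3/3] from 0 to 5
     = 5^3/3 = 41.666667
Step 3: Double integral = 204.8 * 41.666667 = 8533.333333


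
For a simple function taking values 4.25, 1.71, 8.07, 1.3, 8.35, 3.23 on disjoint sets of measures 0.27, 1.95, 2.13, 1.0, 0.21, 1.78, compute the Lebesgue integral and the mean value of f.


Step 1: Integral = sum(value_i * measure_i)
= 4.25*0.27 + 1.71*1.95 + 8.07*2.13 + 1.3*1.0 + 8.35*0.21 + 3.23*1.78
= 1.1475 + 3.3345 + 17.1891 + 1.3 + 1.7535 + 5.7494
= 30.474
Step 2: Total measure of domain = 0.27 + 1.95 + 2.13 + 1.0 + 0.21 + 1.78 = 7.34
Step 3: Average value = 30.474 / 7.34 = 4.151771


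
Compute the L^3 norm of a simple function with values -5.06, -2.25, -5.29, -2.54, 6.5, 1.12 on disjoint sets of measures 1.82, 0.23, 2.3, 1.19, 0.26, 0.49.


Step 1: Compute |f_i|^3 for each value:
  |-5.06|^3 = 129.554216
  |-2.25|^3 = 11.390625
  |-5.29|^3 = 148.035889
  |-2.54|^3 = 16.387064
  |6.5|^3 = 274.625
  |1.12|^3 = 1.404928
Step 2: Multiply by measures and sum:
  129.554216 * 1.82 = 235.788673
  11.390625 * 0.23 = 2.619844
  148.035889 * 2.3 = 340.482545
  16.387064 * 1.19 = 19.500606
  274.625 * 0.26 = 71.4025
  1.404928 * 0.49 = 0.688415
Sum = 235.788673 + 2.619844 + 340.482545 + 19.500606 + 71.4025 + 0.688415 = 670.482582
Step 3: Take the p-th root:
||f||_3 = (670.482582)^(1/3) = 8.75244


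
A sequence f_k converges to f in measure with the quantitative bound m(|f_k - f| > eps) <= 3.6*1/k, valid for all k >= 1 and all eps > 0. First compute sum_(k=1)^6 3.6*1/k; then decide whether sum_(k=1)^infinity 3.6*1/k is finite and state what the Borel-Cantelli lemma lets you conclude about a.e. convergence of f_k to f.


Step 1: List the terms 3.6*1/k for k = 1 to 6:
  k=1: 3.6
  k=2: 1.8
  k=3: 1.2
  k=4: 0.9
  k=5: 0.72
  k=6: 0.6
Step 2: Partial sum = 3.6 + 1.8 + 1.2 + 0.9 + 0.72 + 0.6
     = 8.82
Step 3: The full series sum_(k>=1) 3.6*1/k diverges (harmonic series, p = 1; a nonzero constant multiple of a divergent series diverges).
Step 4: The (first) Borel-Cantelli lemma requires a summable sequence of measures, so it does not apply here;
        from this bound alone no conclusion about a.e. convergence can be drawn (convergence in measure still
        gives an a.e.-convergent subsequence, but not a.e. convergence of the whole sequence).
Conclusion: series diverges; Borel-Cantelli is inconclusive about a.e. convergence of f_k.


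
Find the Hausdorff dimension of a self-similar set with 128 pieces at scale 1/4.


For a self-similar set with N copies scaled by 1/r:
dim_H = log(N)/log(r) = log(128)/log(4)
= 4.85203/1.386294
= 3.5


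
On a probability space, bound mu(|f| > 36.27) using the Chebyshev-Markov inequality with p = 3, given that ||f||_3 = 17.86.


Chebyshev/Markov inequality: mu(|f| > eps) <= (||f||_p / eps)^p
Step 1: ||f||_3 / eps = 17.86 / 36.27 = 0.492418
Step 2: Raise to power p = 3:
  (0.492418)^3 = 0.119399
Step 3: Therefore mu(|f| > 36.27) <= 0.119399


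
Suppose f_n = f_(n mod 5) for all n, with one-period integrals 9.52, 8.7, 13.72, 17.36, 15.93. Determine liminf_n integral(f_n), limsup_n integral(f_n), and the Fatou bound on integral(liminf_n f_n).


The sequence (integral(f_n)) is periodic with period 5, repeating the values 9.52, 8.7, 13.72, 17.36, 15.93 indefinitely.
Step 1: For a periodic sequence, every tail (a_m, a_(m+1), ...) contains all 5 period values infinitely often.
Step 2: Hence inf of every tail = min of the period values = min(9.52, 8.7, 13.72, 17.36, 15.93) = 8.7.
        liminf_n integral(f_n) = sup over m of (inf of tail from m) = 8.7.
Step 3: Similarly sup of every tail = max of the period values = 17.36.
        limsup_n integral(f_n) = 17.36.
Step 4: Fatou's lemma: integral(liminf_n f_n) <= liminf_n integral(f_n) = 8.7.
        So the integral of the pointwise liminf is at most 8.7.


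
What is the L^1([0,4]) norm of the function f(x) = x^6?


Step 1: ||f||_1 = (integral_0^4 |x^6|^1 dx)^(1/1)
     = (integral_0^4 x^6 dx)^(1/1)
Step 2: integral_0^4 x^6 dx = [x^7/(7)] from 0 to 4 = 4^7/7
     = 16384/7 = 2340.571429
Step 3: ||f||_1 = (2340.571429)^(1/1) = 2340.571429


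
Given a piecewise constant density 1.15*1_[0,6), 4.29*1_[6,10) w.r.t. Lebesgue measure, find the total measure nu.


Integrate each piece of the Radon-Nikodym derivative:
Step 1: integral_0^6 1.15 dx = 1.15*(6-0) = 1.15*6 = 6.9
Step 2: integral_6^10 4.29 dx = 4.29*(10-6) = 4.29*4 = 17.16
Total: 6.9 + 17.16 = 24.06


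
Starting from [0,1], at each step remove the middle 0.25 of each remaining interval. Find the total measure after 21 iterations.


Step 1: At each step, fraction remaining = 1 - 0.25 = 0.75
Step 2: After 21 steps, measure = (0.75)^21
Result = 0.002378


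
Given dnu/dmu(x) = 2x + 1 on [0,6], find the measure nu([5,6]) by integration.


nu(A) = integral_A (dnu/dmu) dmu = integral_5^6 (2x + 1) dx
Step 1: Antiderivative F(x) = (2/2)x^2 + 1x
Step 2: F(6) = (2/2)*6^2 + 1*6 = 36 + 6 = 42
Step 3: F(5) = (2/2)*5^2 + 1*5 = 25 + 5 = 30
Step 4: nu([5,6]) = F(6) - F(5) = 42 - 30 = 12


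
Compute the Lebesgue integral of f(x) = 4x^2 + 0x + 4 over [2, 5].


The Lebesgue integral of a Riemann-integrable function agrees with the Riemann integral.
Antiderivative F(x) = (4/3)x^3 + (0/2)x^2 + 4x
F(5) = (4/3)*5^3 + (0/2)*5^2 + 4*5
     = (4/3)*125 + (0/2)*25 + 4*5
     = 166.666667 + 0.0 + 20
     = 186.666667
F(2) = 18.666667
Integral = F(5) - F(2) = 186.666667 - 18.666667 = 168


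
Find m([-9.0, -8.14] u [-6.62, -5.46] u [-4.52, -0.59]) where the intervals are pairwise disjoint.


For pairwise disjoint intervals, m(union) = sum of lengths.
= (-8.14 - -9.0) + (-5.46 - -6.62) + (-0.59 - -4.52)
= 0.86 + 1.16 + 3.93
= 5.95


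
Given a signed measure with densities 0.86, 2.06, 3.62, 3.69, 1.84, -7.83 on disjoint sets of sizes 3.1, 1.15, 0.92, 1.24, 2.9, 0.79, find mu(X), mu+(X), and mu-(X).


Step 1: Compute signed measure on each set:
  Set 1: 0.86 * 3.1 = 2.666
  Set 2: 2.06 * 1.15 = 2.369
  Set 3: 3.62 * 0.92 = 3.3304
  Set 4: 3.69 * 1.24 = 4.5756
  Set 5: 1.84 * 2.9 = 5.336
  Set 6: -7.83 * 0.79 = -6.1857
Step 2: Total signed measure = (2.666) + (2.369) + (3.3304) + (4.5756) + (5.336) + (-6.1857)
     = 12.0913
Step 3: Positive part mu+(X) = sum of positive contributions = 18.277
Step 4: Negative part mu-(X) = |sum of negative contributions| = 6.1857


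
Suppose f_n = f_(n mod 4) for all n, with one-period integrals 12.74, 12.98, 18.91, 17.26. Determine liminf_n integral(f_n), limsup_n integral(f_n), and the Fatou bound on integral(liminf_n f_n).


The sequence (integral(f_n)) is periodic with period 4, repeating the values 12.74, 12.98, 18.91, 17.26 indefinitely.
Step 1: For a periodic sequence, every tail (a_m, a_(m+1), ...) contains all 4 period values infinitely often.
Step 2: Hence inf of every tail = min of the period values = min(12.74, 12.98, 18.91, 17.26) = 12.74.
        liminf_n integral(f_n) = sup over m of (inf of tail from m) = 12.74.
Step 3: Similarly sup of every tail = max of the period values = 18.91.
        limsup_n integral(f_n) = 18.91.
Step 4: Fatou's lemma: integral(liminf_n f_n) <= liminf_n integral(f_n) = 12.74.
        So the integral of the pointwise liminf is at most 12.74.


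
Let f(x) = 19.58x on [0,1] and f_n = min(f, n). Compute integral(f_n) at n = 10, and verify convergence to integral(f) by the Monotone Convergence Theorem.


f(x) = 19.58x on [0,1]; f_n(x) = min(19.58x, n). At n = 10:
Step 1: f(x) reaches 10 at x = 10/19.58 = 0.510725
Step 2: integral(f_10) = integral(19.58x, 0, 0.510725) + integral(10, 0.510725, 1)
       = 19.58*0.510725^2/2 + 10*(1 - 0.510725)
       = 2.553626 + 4.892748
       = 7.446374
Step 3: As n -> infinity, f_n increases to f, so by MCT integral(f_n) -> integral(f) = 19.58/2 = 9.79.
Convergence: integral(f_10) = 7.446374 -> 9.79 as n -> infinity


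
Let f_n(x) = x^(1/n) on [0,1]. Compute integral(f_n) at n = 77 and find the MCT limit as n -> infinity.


At n = 77: f_77(x) = x^(1/77).
Step 1: integral(x^(1/77), 0, 1) = [x^(1/77+1) / (1/77+1)] from 0 to 1
     = 1 / (1/77 + 1) = 1 / ((77+1)/77) = 77/(77+1)
     = 77/78 = 0.987179
Step 2: As n -> infinity, f_n(x) = x^(1/n) -> 1 for x in (0,1], and f_n is increasing in n.
By MCT, lim_n integral(f_n) = integral(lim_n f_n) = integral(1, 0, 1) = 1.
Step 3: Verify convergence: 77/78 = 0.987179 -> 1


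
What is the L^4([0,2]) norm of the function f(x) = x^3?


Step 1: ||f||_4 = (integral_0^2 |x^3|^4 dx)^(1/4)
     = (integral_0^2 x^12 dx)^(1/4)
Step 2: integral_0^2 x^12 dx = [x^13/(13)] from 0 to 2 = 2^13/13
     = 8192/13 = 630.153846
Step 3: ||f||_4 = (630.153846)^(1/4) = 5.010276


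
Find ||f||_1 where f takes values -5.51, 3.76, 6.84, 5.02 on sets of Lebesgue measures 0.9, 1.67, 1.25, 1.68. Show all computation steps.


Step 1: Compute |f_i|^1 for each value:
  |-5.51|^1 = 5.51
  |3.76|^1 = 3.76
  |6.84|^1 = 6.84
  |5.02|^1 = 5.02
Step 2: Multiply by measures and sum:
  5.51 * 0.9 = 4.959
  3.76 * 1.67 = 6.2792
  6.84 * 1.25 = 8.55
  5.02 * 1.68 = 8.4336
Sum = 4.959 + 6.2792 + 8.55 + 8.4336 = 28.2218
Step 3: Take the p-th root:
||f||_1 = (28.2218)^(1/1) = 28.2218


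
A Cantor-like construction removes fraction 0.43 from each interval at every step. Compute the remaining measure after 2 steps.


Step 1: At each step, fraction remaining = 1 - 0.43 = 0.57
Step 2: After 2 steps, measure = (0.57)^2
Step 3: Computing the power step by step:
  After step 1: 0.57
  After step 2: 0.3249
Result = 0.3249


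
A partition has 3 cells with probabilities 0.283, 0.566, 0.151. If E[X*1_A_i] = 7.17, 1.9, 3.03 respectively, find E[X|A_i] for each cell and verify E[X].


For each cell A_i: E[X|A_i] = E[X*1_A_i] / P(A_i)
Step 1: E[X|A_1] = 7.17 / 0.283 = 25.335689
Step 2: E[X|A_2] = 1.9 / 0.566 = 3.35689
Step 3: E[X|A_3] = 3.03 / 0.151 = 20.066225
Verification: E[X] = sum E[X*1_A_i] = 7.17 + 1.9 + 3.03 = 12.1


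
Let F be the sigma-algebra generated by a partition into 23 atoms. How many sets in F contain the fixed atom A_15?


Each element of F is a union of some subset S of the 23 atoms.
The element contains A_15 iff A_15 is in S.
So we count subsets S of {A_1,...,A_23} with A_15 in S: choose freely among the other 22 atoms.
Count = 2^(23-1) = 2^22 = 4194304.


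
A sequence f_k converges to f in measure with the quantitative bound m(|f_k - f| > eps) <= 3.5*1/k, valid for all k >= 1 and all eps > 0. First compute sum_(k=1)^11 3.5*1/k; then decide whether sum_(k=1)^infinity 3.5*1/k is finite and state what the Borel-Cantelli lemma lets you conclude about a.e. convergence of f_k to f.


Step 1: List the terms 3.5*1/k for k = 1 to 11:
  k=1: 3.5
  k=2: 1.75
  k=3: 1.166667
  k=4: 0.875
  k=5: 0.7
  k=6: 0.583333
  k=7: 0.5
  k=8: 0.4375
  k=9: 0.388889
  k=10: 0.35
  k=11: 0.318182
Step 2: Partial sum = 3.5 + 1.75 + 1.166667 + 0.875 + 0.7 + 0.583333 + 0.5 + 0.4375 + 0.388889 + 0.35 + 0.318182
     = 10.569571
Step 3: The full series sum_(k>=1) 3.5*1/k diverges (harmonic series, p = 1; a nonzero constant multiple of a divergent series diverges).
Step 4: The (first) Borel-Cantelli lemma requires a summable sequence of measures, so it does not apply here;
        from this bound alone no conclusion about a.e. convergence can be drawn (convergence in measure still
        gives an a.e.-convergent subsequence, but not a.e. convergence of the whole sequence).
Conclusion: series diverges; Borel-Cantelli is inconclusive about a.e. convergence of f_k.


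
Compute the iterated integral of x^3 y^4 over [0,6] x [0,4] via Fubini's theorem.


By Fubini's theorem, the double integral factors as a product of single integrals:
Step 1: integral_0^6 x^3 dx = [x^4/4] from 0 to 6
     = 6^4/4 = 324
Step 2: integral_0^4 y^4 dy = [y^5/5] from 0 to 4
     = 4^5/5 = 204.8
Step 3: Double integral = 324 * 204.8 = 66355.2


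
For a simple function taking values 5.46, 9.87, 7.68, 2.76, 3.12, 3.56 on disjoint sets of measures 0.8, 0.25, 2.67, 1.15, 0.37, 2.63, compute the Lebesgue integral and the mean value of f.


Step 1: Integral = sum(value_i * measure_i)
= 5.46*0.8 + 9.87*0.25 + 7.68*2.67 + 2.76*1.15 + 3.12*0.37 + 3.56*2.63
= 4.368 + 2.4675 + 20.5056 + 3.174 + 1.1544 + 9.3628
= 41.0323
Step 2: Total measure of domain = 0.8 + 0.25 + 2.67 + 1.15 + 0.37 + 2.63 = 7.87
Step 3: Average value = 41.0323 / 7.87 = 5.213761


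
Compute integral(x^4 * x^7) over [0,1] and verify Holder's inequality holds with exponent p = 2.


Step 1: Exact integral of f*g = integral(x^11, 0, 1) = 1/12
     = 0.083333
Step 2: Holder bound with p=2, q=2:
  ||f||_p = (integral x^8 dx)^(1/2) = (1/9)^(1/2) = 0.333333
  ||g||_q = (integral x^14 dx)^(1/2) = (1/15)^(1/2) = 0.258199
Step 3: Holder bound = ||f||_p * ||g||_q = 0.333333 * 0.258199 = 0.086066
Verification: 0.083333 <= 0.086066 (Holder holds)


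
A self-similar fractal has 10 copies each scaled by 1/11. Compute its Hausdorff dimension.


For a self-similar set with N copies scaled by 1/r:
dim_H = log(N)/log(r) = log(10)/log(11)
= 2.302585/2.397895
= 0.960253


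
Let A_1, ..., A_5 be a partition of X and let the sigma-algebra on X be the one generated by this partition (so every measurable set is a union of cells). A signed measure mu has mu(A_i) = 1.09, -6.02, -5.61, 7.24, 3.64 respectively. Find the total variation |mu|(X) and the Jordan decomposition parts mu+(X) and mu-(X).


Step 1: Every measurable set is a union of atoms (the cells / points), so a Hahn decomposition is
  obtained by grouping atoms by sign: P = union of atoms with mu > 0, N = union of the remaining atoms.
  Atoms in P (indices): 1, 4, 5;  atoms in N (indices): 2, 3
  Positive values: 1.09, 7.24, 3.64
  Negative values: -6.02, -5.61
Step 2: mu+(X) = mu(P) = sum of positive atom values = 11.97
Step 3: mu-(X) = -mu(N) = sum of |negative atom values| = 11.63
Step 4: |mu|(X) = mu+(X) + mu-(X) = 11.97 + 11.63 = 23.6


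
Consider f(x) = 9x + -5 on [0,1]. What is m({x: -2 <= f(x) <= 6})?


f^(-1)([-2, 6]) = {x : -2 <= 9x + -5 <= 6}
Solving: (-2 - -5)/9 <= x <= (6 - -5)/9
= [0.333333, 1.222222]
Intersecting with [0,1]: [0.333333, 1]
Measure = 1 - 0.333333 = 0.666667


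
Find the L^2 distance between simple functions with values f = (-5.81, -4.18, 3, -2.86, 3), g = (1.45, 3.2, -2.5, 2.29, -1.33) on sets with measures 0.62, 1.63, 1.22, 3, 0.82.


Step 1: Compute differences f_i - g_i:
  -5.81 - 1.45 = -7.26
  -4.18 - 3.2 = -7.38
  3 - -2.5 = 5.5
  -2.86 - 2.29 = -5.15
  3 - -1.33 = 4.33
Step 2: Compute |diff|^2 * measure for each set:
  |-7.26|^2 * 0.62 = 52.7076 * 0.62 = 32.678712
  |-7.38|^2 * 1.63 = 54.4644 * 1.63 = 88.776972
  |5.5|^2 * 1.22 = 30.25 * 1.22 = 36.905
  |-5.15|^2 * 3 = 26.5225 * 3 = 79.5675
  |4.33|^2 * 0.82 = 18.7489 * 0.82 = 15.374098
Step 3: Sum = 253.302282
Step 4: ||f-g||_2 = (253.302282)^(1/2) = 15.915473


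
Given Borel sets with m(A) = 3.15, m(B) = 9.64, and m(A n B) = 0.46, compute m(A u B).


By inclusion-exclusion: m(A u B) = m(A) + m(B) - m(A n B)
= 3.15 + 9.64 - 0.46
= 12.33
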